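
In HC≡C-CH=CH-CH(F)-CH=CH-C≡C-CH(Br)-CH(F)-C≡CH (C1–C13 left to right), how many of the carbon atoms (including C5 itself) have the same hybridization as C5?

3

C5 is sp3 (only σ bonds).
C1: sp
C2: sp
C3: sp2
C4: sp2
C5: sp3 ✓
C6: sp2
C7: sp2
C8: sp
C9: sp
C10: sp3 ✓
C11: sp3 ✓
C12: sp
C13: sp
3 carbons are sp3.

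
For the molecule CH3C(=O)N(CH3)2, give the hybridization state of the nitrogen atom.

Amide resonance: N lone pair conjugated with C=O → sp2.

sp^2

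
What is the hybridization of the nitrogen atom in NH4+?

Four σ bonds, no lone pair → sp3, tetrahedral.

sp3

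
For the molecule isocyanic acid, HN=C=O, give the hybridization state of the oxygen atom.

The oxygen atom (1 σ bond and 2 lone pairs, plus one π bond) has steric number 3: sp2.

sp²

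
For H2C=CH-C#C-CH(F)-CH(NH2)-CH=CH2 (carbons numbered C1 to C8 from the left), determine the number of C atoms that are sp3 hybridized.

2

C1: sp2
C2: sp2
C3: sp
C4: sp
C5: sp3 ✓
C6: sp3 ✓
C7: sp2
C8: sp2
C5, C6 → 2 sp3 carbons.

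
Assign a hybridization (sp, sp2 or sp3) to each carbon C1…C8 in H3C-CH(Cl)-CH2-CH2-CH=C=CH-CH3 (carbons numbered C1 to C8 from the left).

C1 carries 4 σ bonds, giving a steric number of 4, so it is sp3.
C2 has 4 σ bonds: steric number 4 → sp3.
C3 has 4 σ bonds: steric number 4 → sp3.
C4 carries 4 σ bonds, giving a steric number of 4, so it is sp3.
C5: 3 σ bonds, plus one π bond — 3 electron domains, sp2.
C6 has 2 σ bonds, plus two π bonds: steric number 2 → sp.
C7 (3 σ bonds, plus one π bond) has steric number 3: sp2.
C8: 4 σ bonds; 4 regions of electron density → sp3.

C1 sp3, C2 sp3, C3 sp3, C4 sp3, C5 sp2, C6 sp, C7 sp2, C8 sp3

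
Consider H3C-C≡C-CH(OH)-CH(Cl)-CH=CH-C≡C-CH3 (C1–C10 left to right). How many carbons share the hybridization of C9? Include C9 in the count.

C9 is sp (two π bonds).
C1: sp3
C2: sp ✓
C3: sp ✓
C4: sp3
C5: sp3
C6: sp2
C7: sp2
C8: sp ✓
C9: sp ✓
C10: sp3
4 carbons are sp.

4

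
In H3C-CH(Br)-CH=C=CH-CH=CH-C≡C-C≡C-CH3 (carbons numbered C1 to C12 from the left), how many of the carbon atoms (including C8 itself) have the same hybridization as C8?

5

C8 is sp (two π bonds).
C1: sp3
C2: sp3
C3: sp2
C4: sp ✓
C5: sp2
C6: sp2
C7: sp2
C8: sp ✓
C9: sp ✓
C10: sp ✓
C11: sp ✓
C12: sp3
5 carbons are sp.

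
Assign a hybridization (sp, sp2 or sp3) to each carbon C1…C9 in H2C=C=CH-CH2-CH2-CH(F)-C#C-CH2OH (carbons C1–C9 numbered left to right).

C1 sp2, C2 sp, C3 sp2, C4 sp3, C5 sp3, C6 sp3, C7 sp, C8 sp, C9 sp3

C1 (3 σ bonds, plus one π bond) has steric number 3: sp2.
C2 — 2 σ bonds, plus two π bonds. Steric number 2, so sp.
C3: 3 σ bonds, plus one π bond — 3 electron domains, sp2.
C4 carries 4 σ bonds, giving a steric number of 4, so it is sp3.
C5 (4 σ bonds) has steric number 4: sp3.
C6: 4 σ bonds; 4 regions of electron density → sp3.
C7 has 2 σ bonds, plus two π bonds: steric number 2 → sp.
C8: 2 σ bonds, plus two π bonds — 2 electron domains, sp.
C9 has 4 σ bonds: steric number 4 → sp3.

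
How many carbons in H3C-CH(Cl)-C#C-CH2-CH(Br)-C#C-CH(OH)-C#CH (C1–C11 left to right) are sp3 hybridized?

C1: sp3 ✓
C2: sp3 ✓
C3: sp
C4: sp
C5: sp3 ✓
C6: sp3 ✓
C7: sp
C8: sp
C9: sp3 ✓
C10: sp
C11: sp
C1, C2, C5, C6, C9 → 5 sp3 carbons.

5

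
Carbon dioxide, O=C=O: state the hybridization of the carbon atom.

sp

Two σ bonds, two π bonds → steric number 2 → sp.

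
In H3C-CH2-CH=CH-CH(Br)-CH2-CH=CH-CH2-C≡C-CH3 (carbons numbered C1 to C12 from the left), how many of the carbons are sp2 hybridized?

4

C1: sp3
C2: sp3
C3: sp2 ✓
C4: sp2 ✓
C5: sp3
C6: sp3
C7: sp2 ✓
C8: sp2 ✓
C9: sp3
C10: sp
C11: sp
C12: sp3
C3, C4, C7, C8 → 4 sp2 carbons.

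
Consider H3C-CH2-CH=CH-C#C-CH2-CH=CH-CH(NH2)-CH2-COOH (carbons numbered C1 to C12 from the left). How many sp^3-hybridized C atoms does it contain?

5

C1: sp3 ✓
C2: sp3 ✓
C3: sp2
C4: sp2
C5: sp
C6: sp
C7: sp3 ✓
C8: sp2
C9: sp2
C10: sp3 ✓
C11: sp3 ✓
C12: sp2
C1, C2, C7, C10, C11 → 5 sp3 carbons.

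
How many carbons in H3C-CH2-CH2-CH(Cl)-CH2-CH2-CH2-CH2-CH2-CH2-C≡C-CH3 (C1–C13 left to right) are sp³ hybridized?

11

C1: sp3 ✓
C2: sp3 ✓
C3: sp3 ✓
C4: sp3 ✓
C5: sp3 ✓
C6: sp3 ✓
C7: sp3 ✓
C8: sp3 ✓
C9: sp3 ✓
C10: sp3 ✓
C11: sp
C12: sp
C13: sp3 ✓
C1, C2, C3, C4, C5, C6, C7, C8, C9, C10, C13 → 11 sp3 carbons.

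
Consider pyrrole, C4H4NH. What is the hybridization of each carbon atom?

sp2

Each carbon atom — 3 σ bonds, plus one π bond. Steric number 3, so sp2.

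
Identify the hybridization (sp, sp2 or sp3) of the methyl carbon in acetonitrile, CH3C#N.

sp3

The methyl carbon — 4 σ bonds. Steric number 4, so sp3.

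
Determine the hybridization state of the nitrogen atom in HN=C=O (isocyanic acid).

The nitrogen atom has 2 σ bonds and 1 lone pair, plus one π bond: steric number 3 → sp2.

sp^2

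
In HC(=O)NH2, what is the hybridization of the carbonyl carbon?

The carbonyl carbon is sp2: 3 σ bonds, plus one π bond, 3 electron-density regions.

sp²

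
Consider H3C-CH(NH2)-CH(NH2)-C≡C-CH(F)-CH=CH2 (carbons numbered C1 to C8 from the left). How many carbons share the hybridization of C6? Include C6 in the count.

C6 is sp3 (only σ bonds).
C1: sp3 ✓
C2: sp3 ✓
C3: sp3 ✓
C4: sp
C5: sp
C6: sp3 ✓
C7: sp2
C8: sp2
4 carbons are sp3.

4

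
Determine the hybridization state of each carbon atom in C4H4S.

Each carbon atom carries 3 σ bonds, plus one π bond, giving a steric number of 3, so it is sp2.

sp²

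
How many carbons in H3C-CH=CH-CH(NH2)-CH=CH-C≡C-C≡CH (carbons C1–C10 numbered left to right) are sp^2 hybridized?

4

C1: sp3
C2: sp2 ✓
C3: sp2 ✓
C4: sp3
C5: sp2 ✓
C6: sp2 ✓
C7: sp
C8: sp
C9: sp
C10: sp
C2, C3, C5, C6 → 4 sp2 carbons.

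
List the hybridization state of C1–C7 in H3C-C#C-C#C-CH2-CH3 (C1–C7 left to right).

C1 sp3, C2 sp, C3 sp, C4 sp, C5 sp, C6 sp3, C7 sp3

C1: 4 σ bonds; 4 regions of electron density → sp3.
C2: 2 σ bonds, plus two π bonds — 2 electron domains, sp.
C3 is sp: 2 σ bonds, plus two π bonds, 2 electron-density regions.
C4: 2 σ bonds, plus two π bonds — 2 electron domains, sp.
C5 carries 2 σ bonds, plus two π bonds, giving a steric number of 2, so it is sp.
C6: 4 σ bonds — 4 electron domains, sp3.
C7 has 4 σ bonds: steric number 4 → sp3.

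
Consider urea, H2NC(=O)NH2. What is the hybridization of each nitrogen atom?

sp^2

Both N lone pairs are conjugated with the C=O; planar sp2.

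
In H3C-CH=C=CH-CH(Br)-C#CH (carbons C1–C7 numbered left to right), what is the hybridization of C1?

C1: 4 σ bonds — 4 electron domains, sp3.

sp³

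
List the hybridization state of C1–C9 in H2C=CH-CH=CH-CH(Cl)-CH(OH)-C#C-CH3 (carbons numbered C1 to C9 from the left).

C1: 3 σ bonds, plus one π bond — 3 electron domains, sp2.
C2: 3 σ bonds, plus one π bond — 3 electron domains, sp2.
C3 carries 3 σ bonds, plus one π bond, giving a steric number of 3, so it is sp2.
C4: 3 σ bonds, plus one π bond; 3 regions of electron density → sp2.
C5 carries 4 σ bonds, giving a steric number of 4, so it is sp3.
C6 — 4 σ bonds. Steric number 4, so sp3.
C7: 2 σ bonds, plus two π bonds — 2 electron domains, sp.
C8: 2 σ bonds, plus two π bonds — 2 electron domains, sp.
C9 — 4 σ bonds. Steric number 4, so sp3.

C1 sp2, C2 sp2, C3 sp2, C4 sp2, C5 sp3, C6 sp3, C7 sp, C8 sp, C9 sp3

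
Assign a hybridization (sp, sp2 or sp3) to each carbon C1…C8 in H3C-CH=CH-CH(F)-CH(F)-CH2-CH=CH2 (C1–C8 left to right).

C1 sp3, C2 sp2, C3 sp2, C4 sp3, C5 sp3, C6 sp3, C7 sp2, C8 sp2

C1 is sp3: 4 σ bonds, 4 electron-density regions.
C2 (3 σ bonds, plus one π bond) has steric number 3: sp2.
C3 is sp2: 3 σ bonds, plus one π bond, 3 electron-density regions.
C4: 4 σ bonds — 4 electron domains, sp3.
C5 carries 4 σ bonds, giving a steric number of 4, so it is sp3.
C6 — 4 σ bonds. Steric number 4, so sp3.
C7 carries 3 σ bonds, plus one π bond, giving a steric number of 3, so it is sp2.
C8 (3 σ bonds, plus one π bond) has steric number 3: sp2.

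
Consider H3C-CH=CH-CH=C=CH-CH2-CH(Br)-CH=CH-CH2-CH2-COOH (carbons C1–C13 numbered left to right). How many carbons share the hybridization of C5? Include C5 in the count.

C5 is sp (two π bonds).
C1: sp3
C2: sp2
C3: sp2
C4: sp2
C5: sp ✓
C6: sp2
C7: sp3
C8: sp3
C9: sp2
C10: sp2
C11: sp3
C12: sp3
C13: sp2
1 carbon is sp.

1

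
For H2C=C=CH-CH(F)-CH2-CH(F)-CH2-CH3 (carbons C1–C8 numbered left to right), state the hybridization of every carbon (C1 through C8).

C1 sp2, C2 sp, C3 sp2, C4 sp3, C5 sp3, C6 sp3, C7 sp3, C8 sp3

C1 — 3 σ bonds, plus one π bond. Steric number 3, so sp2.
C2 is sp: 2 σ bonds, plus two π bonds, 2 electron-density regions.
C3 — 3 σ bonds, plus one π bond. Steric number 3, so sp2.
C4 carries 4 σ bonds, giving a steric number of 4, so it is sp3.
C5 carries 4 σ bonds, giving a steric number of 4, so it is sp3.
C6: 4 σ bonds — 4 electron domains, sp3.
C7: 4 σ bonds; 4 regions of electron density → sp3.
C8: 4 σ bonds — 4 electron domains, sp3.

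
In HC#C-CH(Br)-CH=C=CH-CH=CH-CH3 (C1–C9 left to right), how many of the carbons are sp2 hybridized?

4

C1: sp
C2: sp
C3: sp3
C4: sp2 ✓
C5: sp
C6: sp2 ✓
C7: sp2 ✓
C8: sp2 ✓
C9: sp3
C4, C6, C7, C8 → 4 sp2 carbons.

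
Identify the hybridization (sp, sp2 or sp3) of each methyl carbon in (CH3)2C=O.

Each methyl carbon — 4 σ bonds. Steric number 4, so sp3.

sp^3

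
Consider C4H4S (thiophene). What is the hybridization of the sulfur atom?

sp²

Analogous to furan: one S lone pair in the aromatic π system, S is sp2.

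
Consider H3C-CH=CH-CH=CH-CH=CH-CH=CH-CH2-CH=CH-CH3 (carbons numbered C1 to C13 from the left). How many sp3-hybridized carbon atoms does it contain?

C1: sp3 ✓
C2: sp2
C3: sp2
C4: sp2
C5: sp2
C6: sp2
C7: sp2
C8: sp2
C9: sp2
C10: sp3 ✓
C11: sp2
C12: sp2
C13: sp3 ✓
C1, C10, C13 → 3 sp3 carbons.

3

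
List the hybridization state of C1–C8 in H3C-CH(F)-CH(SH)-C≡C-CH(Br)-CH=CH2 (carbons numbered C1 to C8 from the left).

C1 — 4 σ bonds. Steric number 4, so sp3.
C2 (4 σ bonds) has steric number 4: sp3.
C3 (4 σ bonds) has steric number 4: sp3.
C4 is sp: 2 σ bonds, plus two π bonds, 2 electron-density regions.
C5 is sp: 2 σ bonds, plus two π bonds, 2 electron-density regions.
C6 — 4 σ bonds. Steric number 4, so sp3.
C7 carries 3 σ bonds, plus one π bond, giving a steric number of 3, so it is sp2.
C8 is sp2: 3 σ bonds, plus one π bond, 3 electron-density regions.

C1 sp3, C2 sp3, C3 sp3, C4 sp, C5 sp, C6 sp3, C7 sp2, C8 sp2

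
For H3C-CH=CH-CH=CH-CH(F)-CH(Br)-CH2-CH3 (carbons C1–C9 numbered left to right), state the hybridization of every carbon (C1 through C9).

C1 — 4 σ bonds. Steric number 4, so sp3.
C2 is sp2: 3 σ bonds, plus one π bond, 3 electron-density regions.
C3 — 3 σ bonds, plus one π bond. Steric number 3, so sp2.
C4: 3 σ bonds, plus one π bond; 3 regions of electron density → sp2.
C5 is sp2: 3 σ bonds, plus one π bond, 3 electron-density regions.
C6: 4 σ bonds — 4 electron domains, sp3.
C7: 4 σ bonds; 4 regions of electron density → sp3.
C8: 4 σ bonds; 4 regions of electron density → sp3.
C9 (4 σ bonds) has steric number 4: sp3.

C1 sp3, C2 sp2, C3 sp2, C4 sp2, C5 sp2, C6 sp3, C7 sp3, C8 sp3, C9 sp3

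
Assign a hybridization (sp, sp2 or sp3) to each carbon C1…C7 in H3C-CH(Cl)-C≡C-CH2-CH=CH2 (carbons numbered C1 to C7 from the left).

C1 carries 4 σ bonds, giving a steric number of 4, so it is sp3.
C2 carries 4 σ bonds, giving a steric number of 4, so it is sp3.
C3 — 2 σ bonds, plus two π bonds. Steric number 2, so sp.
C4 is sp: 2 σ bonds, plus two π bonds, 2 electron-density regions.
C5: 4 σ bonds; 4 regions of electron density → sp3.
C6: 3 σ bonds, plus one π bond — 3 electron domains, sp2.
C7 (3 σ bonds, plus one π bond) has steric number 3: sp2.

C1 sp3, C2 sp3, C3 sp, C4 sp, C5 sp3, C6 sp2, C7 sp2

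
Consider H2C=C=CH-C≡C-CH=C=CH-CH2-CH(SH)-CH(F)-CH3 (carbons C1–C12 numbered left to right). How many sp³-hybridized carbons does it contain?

4

C1: sp2
C2: sp
C3: sp2
C4: sp
C5: sp
C6: sp2
C7: sp
C8: sp2
C9: sp3 ✓
C10: sp3 ✓
C11: sp3 ✓
C12: sp3 ✓
C9, C10, C11, C12 → 4 sp3 carbons.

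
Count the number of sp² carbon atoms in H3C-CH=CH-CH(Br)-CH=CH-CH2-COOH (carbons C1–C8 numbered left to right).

C1: sp3
C2: sp2 ✓
C3: sp2 ✓
C4: sp3
C5: sp2 ✓
C6: sp2 ✓
C7: sp3
C8: sp2 ✓
C2, C3, C5, C6, C8 → 5 sp2 carbons.

5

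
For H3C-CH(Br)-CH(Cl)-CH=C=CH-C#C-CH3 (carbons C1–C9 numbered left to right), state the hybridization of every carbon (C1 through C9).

C1 — 4 σ bonds. Steric number 4, so sp3.
C2 has 4 σ bonds: steric number 4 → sp3.
C3 (4 σ bonds) has steric number 4: sp3.
C4: 3 σ bonds, plus one π bond — 3 electron domains, sp2.
C5 has 2 σ bonds, plus two π bonds: steric number 2 → sp.
C6 is sp2: 3 σ bonds, plus one π bond, 3 electron-density regions.
C7 is sp: 2 σ bonds, plus two π bonds, 2 electron-density regions.
C8 — 2 σ bonds, plus two π bonds. Steric number 2, so sp.
C9: 4 σ bonds; 4 regions of electron density → sp3.

C1 sp3, C2 sp3, C3 sp3, C4 sp2, C5 sp, C6 sp2, C7 sp, C8 sp, C9 sp3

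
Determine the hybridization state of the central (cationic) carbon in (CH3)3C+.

sp²

Three σ bonds and an empty p orbital; no lone pair → steric number 3 → sp2 and planar.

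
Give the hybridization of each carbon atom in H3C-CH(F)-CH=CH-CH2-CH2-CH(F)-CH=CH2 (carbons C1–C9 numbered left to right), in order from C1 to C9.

C1 is sp3: 4 σ bonds, 4 electron-density regions.
C2: 4 σ bonds; 4 regions of electron density → sp3.
C3 is sp2: 3 σ bonds, plus one π bond, 3 electron-density regions.
C4: 3 σ bonds, plus one π bond; 3 regions of electron density → sp2.
C5 — 4 σ bonds. Steric number 4, so sp3.
C6 (4 σ bonds) has steric number 4: sp3.
C7: 4 σ bonds — 4 electron domains, sp3.
C8 carries 3 σ bonds, plus one π bond, giving a steric number of 3, so it is sp2.
C9: 3 σ bonds, plus one π bond; 3 regions of electron density → sp2.

C1 sp3, C2 sp3, C3 sp2, C4 sp2, C5 sp3, C6 sp3, C7 sp3, C8 sp2, C9 sp2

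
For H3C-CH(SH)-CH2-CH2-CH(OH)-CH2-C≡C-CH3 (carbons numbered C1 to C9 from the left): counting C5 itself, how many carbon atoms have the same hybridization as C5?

C5 is sp3 (only σ bonds).
C1: sp3 ✓
C2: sp3 ✓
C3: sp3 ✓
C4: sp3 ✓
C5: sp3 ✓
C6: sp3 ✓
C7: sp
C8: sp
C9: sp3 ✓
7 carbons are sp3.

7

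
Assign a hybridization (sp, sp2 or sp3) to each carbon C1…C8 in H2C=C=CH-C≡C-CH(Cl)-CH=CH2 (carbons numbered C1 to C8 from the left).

C1 — 3 σ bonds, plus one π bond. Steric number 3, so sp2.
C2 has 2 σ bonds, plus two π bonds: steric number 2 → sp.
C3: 3 σ bonds, plus one π bond; 3 regions of electron density → sp2.
C4 (2 σ bonds, plus two π bonds) has steric number 2: sp.
C5 carries 2 σ bonds, plus two π bonds, giving a steric number of 2, so it is sp.
C6 carries 4 σ bonds, giving a steric number of 4, so it is sp3.
C7 is sp2: 3 σ bonds, plus one π bond, 3 electron-density regions.
C8 carries 3 σ bonds, plus one π bond, giving a steric number of 3, so it is sp2.

C1 sp2, C2 sp, C3 sp2, C4 sp, C5 sp, C6 sp3, C7 sp2, C8 sp2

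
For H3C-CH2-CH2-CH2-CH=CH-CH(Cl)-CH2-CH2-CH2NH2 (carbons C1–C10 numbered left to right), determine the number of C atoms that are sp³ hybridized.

8

C1: sp3 ✓
C2: sp3 ✓
C3: sp3 ✓
C4: sp3 ✓
C5: sp2
C6: sp2
C7: sp3 ✓
C8: sp3 ✓
C9: sp3 ✓
C10: sp3 ✓
C1, C2, C3, C4, C7, C8, C9, C10 → 8 sp3 carbons.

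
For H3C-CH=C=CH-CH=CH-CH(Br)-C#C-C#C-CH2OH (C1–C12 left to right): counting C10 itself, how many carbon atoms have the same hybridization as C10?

C10 is sp (two π bonds).
C1: sp3
C2: sp2
C3: sp ✓
C4: sp2
C5: sp2
C6: sp2
C7: sp3
C8: sp ✓
C9: sp ✓
C10: sp ✓
C11: sp ✓
C12: sp3
5 carbons are sp.

5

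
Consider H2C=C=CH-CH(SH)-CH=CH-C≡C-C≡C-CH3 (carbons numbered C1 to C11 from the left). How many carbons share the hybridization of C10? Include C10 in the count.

5

C10 is sp (two π bonds).
C1: sp2
C2: sp ✓
C3: sp2
C4: sp3
C5: sp2
C6: sp2
C7: sp ✓
C8: sp ✓
C9: sp ✓
C10: sp ✓
C11: sp3
5 carbons are sp.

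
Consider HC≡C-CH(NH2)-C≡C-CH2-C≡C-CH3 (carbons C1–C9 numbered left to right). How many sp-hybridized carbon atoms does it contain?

6

C1: sp ✓
C2: sp ✓
C3: sp3
C4: sp ✓
C5: sp ✓
C6: sp3
C7: sp ✓
C8: sp ✓
C9: sp3
C1, C2, C4, C5, C7, C8 → 6 sp carbons.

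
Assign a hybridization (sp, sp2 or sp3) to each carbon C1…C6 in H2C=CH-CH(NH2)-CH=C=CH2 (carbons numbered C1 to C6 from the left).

C1 sp2, C2 sp2, C3 sp3, C4 sp2, C5 sp, C6 sp2

C1 — 3 σ bonds, plus one π bond. Steric number 3, so sp2.
C2 is sp2: 3 σ bonds, plus one π bond, 3 electron-density regions.
C3 — 4 σ bonds. Steric number 4, so sp3.
C4 has 3 σ bonds, plus one π bond: steric number 3 → sp2.
C5 — 2 σ bonds, plus two π bonds. Steric number 2, so sp.
C6 has 3 σ bonds, plus one π bond: steric number 3 → sp2.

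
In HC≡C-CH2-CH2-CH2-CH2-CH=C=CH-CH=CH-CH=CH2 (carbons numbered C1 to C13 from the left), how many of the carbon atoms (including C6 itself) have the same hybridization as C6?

C6 is sp3 (only σ bonds).
C1: sp
C2: sp
C3: sp3 ✓
C4: sp3 ✓
C5: sp3 ✓
C6: sp3 ✓
C7: sp2
C8: sp
C9: sp2
C10: sp2
C11: sp2
C12: sp2
C13: sp2
4 carbons are sp3.

4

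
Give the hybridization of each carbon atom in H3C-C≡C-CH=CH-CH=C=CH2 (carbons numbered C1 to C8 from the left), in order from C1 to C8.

C1 has 4 σ bonds: steric number 4 → sp3.
C2: 2 σ bonds, plus two π bonds; 2 regions of electron density → sp.
C3 — 2 σ bonds, plus two π bonds. Steric number 2, so sp.
C4: 3 σ bonds, plus one π bond; 3 regions of electron density → sp2.
C5 has 3 σ bonds, plus one π bond: steric number 3 → sp2.
C6 (3 σ bonds, plus one π bond) has steric number 3: sp2.
C7 has 2 σ bonds, plus two π bonds: steric number 2 → sp.
C8: 3 σ bonds, plus one π bond; 3 regions of electron density → sp2.

C1 sp3, C2 sp, C3 sp, C4 sp2, C5 sp2, C6 sp2, C7 sp, C8 sp2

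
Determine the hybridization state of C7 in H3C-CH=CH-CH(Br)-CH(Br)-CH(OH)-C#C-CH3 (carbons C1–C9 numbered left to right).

sp

C7: 2 σ bonds, plus two π bonds; 2 regions of electron density → sp.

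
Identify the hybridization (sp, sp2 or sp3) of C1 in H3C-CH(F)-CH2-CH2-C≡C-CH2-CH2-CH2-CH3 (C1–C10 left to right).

C1 carries 4 σ bonds, giving a steric number of 4, so it is sp3.

sp³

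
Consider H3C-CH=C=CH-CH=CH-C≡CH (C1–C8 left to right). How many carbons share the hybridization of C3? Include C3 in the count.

C3 is sp (two π bonds).
C1: sp3
C2: sp2
C3: sp ✓
C4: sp2
C5: sp2
C6: sp2
C7: sp ✓
C8: sp ✓
3 carbons are sp.

3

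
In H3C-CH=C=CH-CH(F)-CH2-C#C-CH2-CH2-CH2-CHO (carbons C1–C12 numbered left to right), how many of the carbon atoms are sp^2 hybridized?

C1: sp3
C2: sp2 ✓
C3: sp
C4: sp2 ✓
C5: sp3
C6: sp3
C7: sp
C8: sp
C9: sp3
C10: sp3
C11: sp3
C12: sp2 ✓
C2, C4, C12 → 3 sp2 carbons.

3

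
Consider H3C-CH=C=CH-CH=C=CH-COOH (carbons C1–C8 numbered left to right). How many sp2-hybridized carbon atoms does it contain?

5

C1: sp3
C2: sp2 ✓
C3: sp
C4: sp2 ✓
C5: sp2 ✓
C6: sp
C7: sp2 ✓
C8: sp2 ✓
C2, C4, C5, C7, C8 → 5 sp2 carbons.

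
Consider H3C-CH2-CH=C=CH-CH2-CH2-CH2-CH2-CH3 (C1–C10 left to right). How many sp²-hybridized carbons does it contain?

C1: sp3
C2: sp3
C3: sp2 ✓
C4: sp
C5: sp2 ✓
C6: sp3
C7: sp3
C8: sp3
C9: sp3
C10: sp3
C3, C5 → 2 sp2 carbons.

2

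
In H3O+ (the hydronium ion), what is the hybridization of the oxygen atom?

Three σ bonds + one lone pair = steric number 4 → sp3.

sp^3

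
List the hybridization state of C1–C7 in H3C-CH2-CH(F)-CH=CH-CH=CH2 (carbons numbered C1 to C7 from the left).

C1 sp3, C2 sp3, C3 sp3, C4 sp2, C5 sp2, C6 sp2, C7 sp2

C1: 4 σ bonds — 4 electron domains, sp3.
C2 (4 σ bonds) has steric number 4: sp3.
C3 has 4 σ bonds: steric number 4 → sp3.
C4: 3 σ bonds, plus one π bond — 3 electron domains, sp2.
C5 has 3 σ bonds, plus one π bond: steric number 3 → sp2.
C6 carries 3 σ bonds, plus one π bond, giving a steric number of 3, so it is sp2.
C7: 3 σ bonds, plus one π bond; 3 regions of electron density → sp2.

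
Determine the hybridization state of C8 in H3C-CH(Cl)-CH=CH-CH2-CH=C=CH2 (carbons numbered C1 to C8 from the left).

C8: 3 σ bonds, plus one π bond — 3 electron domains, sp2.

sp^2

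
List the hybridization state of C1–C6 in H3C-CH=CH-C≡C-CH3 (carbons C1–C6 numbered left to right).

C1 carries 4 σ bonds, giving a steric number of 4, so it is sp3.
C2 — 3 σ bonds, plus one π bond. Steric number 3, so sp2.
C3 carries 3 σ bonds, plus one π bond, giving a steric number of 3, so it is sp2.
C4: 2 σ bonds, plus two π bonds — 2 electron domains, sp.
C5: 2 σ bonds, plus two π bonds — 2 electron domains, sp.
C6: 4 σ bonds — 4 electron domains, sp3.

C1 sp3, C2 sp2, C3 sp2, C4 sp, C5 sp, C6 sp3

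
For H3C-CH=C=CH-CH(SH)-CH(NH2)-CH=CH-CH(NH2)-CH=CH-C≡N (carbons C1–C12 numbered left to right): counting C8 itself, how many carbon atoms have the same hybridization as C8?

C8 is sp2 (one π bond).
C1: sp3
C2: sp2 ✓
C3: sp
C4: sp2 ✓
C5: sp3
C6: sp3
C7: sp2 ✓
C8: sp2 ✓
C9: sp3
C10: sp2 ✓
C11: sp2 ✓
C12: sp
6 carbons are sp2.

6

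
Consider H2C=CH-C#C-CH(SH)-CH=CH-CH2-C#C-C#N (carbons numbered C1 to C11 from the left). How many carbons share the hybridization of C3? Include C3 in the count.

C3 is sp (two π bonds).
C1: sp2
C2: sp2
C3: sp ✓
C4: sp ✓
C5: sp3
C6: sp2
C7: sp2
C8: sp3
C9: sp ✓
C10: sp ✓
C11: sp ✓
5 carbons are sp.

5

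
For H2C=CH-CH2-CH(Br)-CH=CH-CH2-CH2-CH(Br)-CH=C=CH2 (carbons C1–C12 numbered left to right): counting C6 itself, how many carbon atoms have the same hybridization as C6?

C6 is sp2 (one π bond).
C1: sp2 ✓
C2: sp2 ✓
C3: sp3
C4: sp3
C5: sp2 ✓
C6: sp2 ✓
C7: sp3
C8: sp3
C9: sp3
C10: sp2 ✓
C11: sp
C12: sp2 ✓
6 carbons are sp2.

6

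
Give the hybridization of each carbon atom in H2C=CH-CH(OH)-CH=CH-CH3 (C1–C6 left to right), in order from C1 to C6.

C1 (3 σ bonds, plus one π bond) has steric number 3: sp2.
C2 is sp2: 3 σ bonds, plus one π bond, 3 electron-density regions.
C3 carries 4 σ bonds, giving a steric number of 4, so it is sp3.
C4 carries 3 σ bonds, plus one π bond, giving a steric number of 3, so it is sp2.
C5: 3 σ bonds, plus one π bond; 3 regions of electron density → sp2.
C6 — 4 σ bonds. Steric number 4, so sp3.

C1 sp2, C2 sp2, C3 sp3, C4 sp2, C5 sp2, C6 sp3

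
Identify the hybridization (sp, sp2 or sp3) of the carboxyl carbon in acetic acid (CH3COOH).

sp^2

The carboxyl carbon carries 3 σ bonds, plus one π bond, giving a steric number of 3, so it is sp2.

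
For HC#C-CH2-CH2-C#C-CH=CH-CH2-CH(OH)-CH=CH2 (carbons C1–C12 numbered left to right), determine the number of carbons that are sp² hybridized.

4

C1: sp
C2: sp
C3: sp3
C4: sp3
C5: sp
C6: sp
C7: sp2 ✓
C8: sp2 ✓
C9: sp3
C10: sp3
C11: sp2 ✓
C12: sp2 ✓
C7, C8, C11, C12 → 4 sp2 carbons.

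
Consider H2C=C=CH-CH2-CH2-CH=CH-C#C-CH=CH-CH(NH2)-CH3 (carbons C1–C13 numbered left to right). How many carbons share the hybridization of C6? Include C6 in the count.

6

C6 is sp2 (one π bond).
C1: sp2 ✓
C2: sp
C3: sp2 ✓
C4: sp3
C5: sp3
C6: sp2 ✓
C7: sp2 ✓
C8: sp
C9: sp
C10: sp2 ✓
C11: sp2 ✓
C12: sp3
C13: sp3
6 carbons are sp2.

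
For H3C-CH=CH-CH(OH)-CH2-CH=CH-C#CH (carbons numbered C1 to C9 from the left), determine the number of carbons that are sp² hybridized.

C1: sp3
C2: sp2 ✓
C3: sp2 ✓
C4: sp3
C5: sp3
C6: sp2 ✓
C7: sp2 ✓
C8: sp
C9: sp
C2, C3, C6, C7 → 4 sp2 carbons.

4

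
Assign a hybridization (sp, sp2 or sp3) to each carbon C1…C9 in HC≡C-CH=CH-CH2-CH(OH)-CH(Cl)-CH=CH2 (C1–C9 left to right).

C1 sp, C2 sp, C3 sp2, C4 sp2, C5 sp3, C6 sp3, C7 sp3, C8 sp2, C9 sp2

C1: 2 σ bonds, plus two π bonds — 2 electron domains, sp.
C2 (2 σ bonds, plus two π bonds) has steric number 2: sp.
C3: 3 σ bonds, plus one π bond; 3 regions of electron density → sp2.
C4 carries 3 σ bonds, plus one π bond, giving a steric number of 3, so it is sp2.
C5 carries 4 σ bonds, giving a steric number of 4, so it is sp3.
C6 is sp3: 4 σ bonds, 4 electron-density regions.
C7 carries 4 σ bonds, giving a steric number of 4, so it is sp3.
C8 has 3 σ bonds, plus one π bond: steric number 3 → sp2.
C9 — 3 σ bonds, plus one π bond. Steric number 3, so sp2.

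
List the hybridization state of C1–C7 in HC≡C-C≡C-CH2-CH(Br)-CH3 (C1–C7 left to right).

C1 — 2 σ bonds, plus two π bonds. Steric number 2, so sp.
C2 — 2 σ bonds, plus two π bonds. Steric number 2, so sp.
C3 (2 σ bonds, plus two π bonds) has steric number 2: sp.
C4: 2 σ bonds, plus two π bonds; 2 regions of electron density → sp.
C5 — 4 σ bonds. Steric number 4, so sp3.
C6 — 4 σ bonds. Steric number 4, so sp3.
C7 is sp3: 4 σ bonds, 4 electron-density regions.

C1 sp, C2 sp, C3 sp, C4 sp, C5 sp3, C6 sp3, C7 sp3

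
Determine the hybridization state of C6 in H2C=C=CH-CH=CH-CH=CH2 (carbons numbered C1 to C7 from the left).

C6 has 3 σ bonds, plus one π bond: steric number 3 → sp2.

sp^2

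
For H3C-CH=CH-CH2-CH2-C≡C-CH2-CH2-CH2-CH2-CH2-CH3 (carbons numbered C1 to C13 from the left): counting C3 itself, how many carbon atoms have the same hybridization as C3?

2

C3 is sp2 (one π bond).
C1: sp3
C2: sp2 ✓
C3: sp2 ✓
C4: sp3
C5: sp3
C6: sp
C7: sp
C8: sp3
C9: sp3
C10: sp3
C11: sp3
C12: sp3
C13: sp3
2 carbons are sp2.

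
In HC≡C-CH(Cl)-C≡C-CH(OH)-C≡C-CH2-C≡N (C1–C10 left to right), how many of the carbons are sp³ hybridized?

3

C1: sp
C2: sp
C3: sp3 ✓
C4: sp
C5: sp
C6: sp3 ✓
C7: sp
C8: sp
C9: sp3 ✓
C10: sp
C3, C6, C9 → 3 sp3 carbons.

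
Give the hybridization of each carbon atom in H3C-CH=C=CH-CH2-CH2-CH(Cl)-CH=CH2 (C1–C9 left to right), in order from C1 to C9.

C1: 4 σ bonds — 4 electron domains, sp3.
C2 is sp2: 3 σ bonds, plus one π bond, 3 electron-density regions.
C3 (2 σ bonds, plus two π bonds) has steric number 2: sp.
C4 has 3 σ bonds, plus one π bond: steric number 3 → sp2.
C5: 4 σ bonds; 4 regions of electron density → sp3.
C6 — 4 σ bonds. Steric number 4, so sp3.
C7: 4 σ bonds; 4 regions of electron density → sp3.
C8 — 3 σ bonds, plus one π bond. Steric number 3, so sp2.
C9 (3 σ bonds, plus one π bond) has steric number 3: sp2.

C1 sp3, C2 sp2, C3 sp, C4 sp2, C5 sp3, C6 sp3, C7 sp3, C8 sp2, C9 sp2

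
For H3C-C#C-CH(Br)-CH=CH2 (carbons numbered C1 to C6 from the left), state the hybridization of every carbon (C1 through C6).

C1: 4 σ bonds; 4 regions of electron density → sp3.
C2 carries 2 σ bonds, plus two π bonds, giving a steric number of 2, so it is sp.
C3 is sp: 2 σ bonds, plus two π bonds, 2 electron-density regions.
C4 — 4 σ bonds. Steric number 4, so sp3.
C5 is sp2: 3 σ bonds, plus one π bond, 3 electron-density regions.
C6 has 3 σ bonds, plus one π bond: steric number 3 → sp2.

C1 sp3, C2 sp, C3 sp, C4 sp3, C5 sp2, C6 sp2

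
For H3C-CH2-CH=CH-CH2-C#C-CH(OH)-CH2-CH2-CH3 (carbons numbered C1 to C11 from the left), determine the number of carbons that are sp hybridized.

C1: sp3
C2: sp3
C3: sp2
C4: sp2
C5: sp3
C6: sp ✓
C7: sp ✓
C8: sp3
C9: sp3
C10: sp3
C11: sp3
C6, C7 → 2 sp carbons.

2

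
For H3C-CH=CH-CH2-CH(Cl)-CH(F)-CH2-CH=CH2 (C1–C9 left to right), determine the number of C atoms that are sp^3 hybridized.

C1: sp3 ✓
C2: sp2
C3: sp2
C4: sp3 ✓
C5: sp3 ✓
C6: sp3 ✓
C7: sp3 ✓
C8: sp2
C9: sp2
C1, C4, C5, C6, C7 → 5 sp3 carbons.

5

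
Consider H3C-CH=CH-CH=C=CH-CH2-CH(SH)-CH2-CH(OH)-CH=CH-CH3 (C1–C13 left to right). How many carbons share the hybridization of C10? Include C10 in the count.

C10 is sp3 (only σ bonds).
C1: sp3 ✓
C2: sp2
C3: sp2
C4: sp2
C5: sp
C6: sp2
C7: sp3 ✓
C8: sp3 ✓
C9: sp3 ✓
C10: sp3 ✓
C11: sp2
C12: sp2
C13: sp3 ✓
6 carbons are sp3.

6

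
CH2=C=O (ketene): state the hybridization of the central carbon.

The central carbon has 2 σ bonds, plus two π bonds: steric number 2 → sp.

sp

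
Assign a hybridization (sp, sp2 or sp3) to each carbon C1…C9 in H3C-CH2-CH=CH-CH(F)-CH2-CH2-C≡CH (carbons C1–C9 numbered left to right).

C1 sp3, C2 sp3, C3 sp2, C4 sp2, C5 sp3, C6 sp3, C7 sp3, C8 sp, C9 sp

C1 (4 σ bonds) has steric number 4: sp3.
C2 has 4 σ bonds: steric number 4 → sp3.
C3 carries 3 σ bonds, plus one π bond, giving a steric number of 3, so it is sp2.
C4 (3 σ bonds, plus one π bond) has steric number 3: sp2.
C5 carries 4 σ bonds, giving a steric number of 4, so it is sp3.
C6 (4 σ bonds) has steric number 4: sp3.
C7 (4 σ bonds) has steric number 4: sp3.
C8 — 2 σ bonds, plus two π bonds. Steric number 2, so sp.
C9 has 2 σ bonds, plus two π bonds: steric number 2 → sp.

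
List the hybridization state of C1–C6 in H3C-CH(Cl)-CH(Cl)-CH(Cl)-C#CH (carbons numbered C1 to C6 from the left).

C1 — 4 σ bonds. Steric number 4, so sp3.
C2 has 4 σ bonds: steric number 4 → sp3.
C3 has 4 σ bonds: steric number 4 → sp3.
C4 is sp3: 4 σ bonds, 4 electron-density regions.
C5 (2 σ bonds, plus two π bonds) has steric number 2: sp.
C6 is sp: 2 σ bonds, plus two π bonds, 2 electron-density regions.

C1 sp3, C2 sp3, C3 sp3, C4 sp3, C5 sp, C6 sp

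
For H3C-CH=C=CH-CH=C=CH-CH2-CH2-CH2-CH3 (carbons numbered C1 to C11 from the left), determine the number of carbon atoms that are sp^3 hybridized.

C1: sp3 ✓
C2: sp2
C3: sp
C4: sp2
C5: sp2
C6: sp
C7: sp2
C8: sp3 ✓
C9: sp3 ✓
C10: sp3 ✓
C11: sp3 ✓
C1, C8, C9, C10, C11 → 5 sp3 carbons.

5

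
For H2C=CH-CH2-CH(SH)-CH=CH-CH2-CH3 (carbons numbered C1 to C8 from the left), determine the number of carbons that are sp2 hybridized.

C1: sp2 ✓
C2: sp2 ✓
C3: sp3
C4: sp3
C5: sp2 ✓
C6: sp2 ✓
C7: sp3
C8: sp3
C1, C2, C5, C6 → 4 sp2 carbons.

4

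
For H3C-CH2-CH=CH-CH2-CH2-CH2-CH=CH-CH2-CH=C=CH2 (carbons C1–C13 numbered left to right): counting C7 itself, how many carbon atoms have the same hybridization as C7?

C7 is sp3 (only σ bonds).
C1: sp3 ✓
C2: sp3 ✓
C3: sp2
C4: sp2
C5: sp3 ✓
C6: sp3 ✓
C7: sp3 ✓
C8: sp2
C9: sp2
C10: sp3 ✓
C11: sp2
C12: sp
C13: sp2
6 carbons are sp3.

6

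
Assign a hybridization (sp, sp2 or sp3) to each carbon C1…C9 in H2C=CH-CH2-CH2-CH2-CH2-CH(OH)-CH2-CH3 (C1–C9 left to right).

C1 sp2, C2 sp2, C3 sp3, C4 sp3, C5 sp3, C6 sp3, C7 sp3, C8 sp3, C9 sp3

C1 (3 σ bonds, plus one π bond) has steric number 3: sp2.
C2 carries 3 σ bonds, plus one π bond, giving a steric number of 3, so it is sp2.
C3 (4 σ bonds) has steric number 4: sp3.
C4: 4 σ bonds; 4 regions of electron density → sp3.
C5 — 4 σ bonds. Steric number 4, so sp3.
C6 has 4 σ bonds: steric number 4 → sp3.
C7 — 4 σ bonds. Steric number 4, so sp3.
C8: 4 σ bonds; 4 regions of electron density → sp3.
C9 is sp3: 4 σ bonds, 4 electron-density regions.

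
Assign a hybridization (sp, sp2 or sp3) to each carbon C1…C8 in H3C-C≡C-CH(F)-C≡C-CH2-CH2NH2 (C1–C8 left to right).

C1 sp3, C2 sp, C3 sp, C4 sp3, C5 sp, C6 sp, C7 sp3, C8 sp3

C1: 4 σ bonds — 4 electron domains, sp3.
C2 carries 2 σ bonds, plus two π bonds, giving a steric number of 2, so it is sp.
C3 — 2 σ bonds, plus two π bonds. Steric number 2, so sp.
C4 (4 σ bonds) has steric number 4: sp3.
C5: 2 σ bonds, plus two π bonds — 2 electron domains, sp.
C6: 2 σ bonds, plus two π bonds — 2 electron domains, sp.
C7 has 4 σ bonds: steric number 4 → sp3.
C8 (4 σ bonds) has steric number 4: sp3.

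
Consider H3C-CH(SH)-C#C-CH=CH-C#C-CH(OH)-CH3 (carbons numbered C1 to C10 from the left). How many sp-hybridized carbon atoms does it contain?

C1: sp3
C2: sp3
C3: sp ✓
C4: sp ✓
C5: sp2
C6: sp2
C7: sp ✓
C8: sp ✓
C9: sp3
C10: sp3
C3, C4, C7, C8 → 4 sp carbons.

4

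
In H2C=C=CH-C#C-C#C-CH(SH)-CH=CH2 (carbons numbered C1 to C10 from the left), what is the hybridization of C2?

sp

C2: 2 σ bonds, plus two π bonds — 2 electron domains, sp.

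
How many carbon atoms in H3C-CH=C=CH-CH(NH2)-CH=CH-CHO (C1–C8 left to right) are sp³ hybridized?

C1: sp3 ✓
C2: sp2
C3: sp
C4: sp2
C5: sp3 ✓
C6: sp2
C7: sp2
C8: sp2
C1, C5 → 2 sp3 carbons.

2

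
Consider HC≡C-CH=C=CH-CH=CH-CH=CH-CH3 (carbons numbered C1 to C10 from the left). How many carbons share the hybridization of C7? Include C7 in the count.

C7 is sp2 (one π bond).
C1: sp
C2: sp
C3: sp2 ✓
C4: sp
C5: sp2 ✓
C6: sp2 ✓
C7: sp2 ✓
C8: sp2 ✓
C9: sp2 ✓
C10: sp3
6 carbons are sp2.

6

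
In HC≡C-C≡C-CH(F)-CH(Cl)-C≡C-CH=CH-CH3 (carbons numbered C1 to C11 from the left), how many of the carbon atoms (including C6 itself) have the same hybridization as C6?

C6 is sp3 (only σ bonds).
C1: sp
C2: sp
C3: sp
C4: sp
C5: sp3 ✓
C6: sp3 ✓
C7: sp
C8: sp
C9: sp2
C10: sp2
C11: sp3 ✓
3 carbons are sp3.

3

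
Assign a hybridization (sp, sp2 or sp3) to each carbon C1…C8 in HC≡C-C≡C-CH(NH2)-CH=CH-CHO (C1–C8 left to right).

C1: 2 σ bonds, plus two π bonds; 2 regions of electron density → sp.
C2: 2 σ bonds, plus two π bonds — 2 electron domains, sp.
C3 — 2 σ bonds, plus two π bonds. Steric number 2, so sp.
C4 is sp: 2 σ bonds, plus two π bonds, 2 electron-density regions.
C5: 4 σ bonds — 4 electron domains, sp3.
C6: 3 σ bonds, plus one π bond; 3 regions of electron density → sp2.
C7: 3 σ bonds, plus one π bond; 3 regions of electron density → sp2.
C8 (3 σ bonds, plus one π bond) has steric number 3: sp2.

C1 sp, C2 sp, C3 sp, C4 sp, C5 sp3, C6 sp2, C7 sp2, C8 sp2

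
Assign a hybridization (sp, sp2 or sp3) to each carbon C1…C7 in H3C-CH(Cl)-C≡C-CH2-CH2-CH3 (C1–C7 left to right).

C1 sp3, C2 sp3, C3 sp, C4 sp, C5 sp3, C6 sp3, C7 sp3

C1: 4 σ bonds — 4 electron domains, sp3.
C2 (4 σ bonds) has steric number 4: sp3.
C3: 2 σ bonds, plus two π bonds; 2 regions of electron density → sp.
C4 carries 2 σ bonds, plus two π bonds, giving a steric number of 2, so it is sp.
C5 has 4 σ bonds: steric number 4 → sp3.
C6: 4 σ bonds; 4 regions of electron density → sp3.
C7: 4 σ bonds; 4 regions of electron density → sp3.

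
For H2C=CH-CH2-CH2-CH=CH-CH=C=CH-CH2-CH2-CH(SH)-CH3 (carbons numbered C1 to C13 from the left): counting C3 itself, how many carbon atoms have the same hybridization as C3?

C3 is sp3 (only σ bonds).
C1: sp2
C2: sp2
C3: sp3 ✓
C4: sp3 ✓
C5: sp2
C6: sp2
C7: sp2
C8: sp
C9: sp2
C10: sp3 ✓
C11: sp3 ✓
C12: sp3 ✓
C13: sp3 ✓
6 carbons are sp3.

6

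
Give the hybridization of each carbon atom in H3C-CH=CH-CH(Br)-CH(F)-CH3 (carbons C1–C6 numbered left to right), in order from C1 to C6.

C1 sp3, C2 sp2, C3 sp2, C4 sp3, C5 sp3, C6 sp3

C1 (4 σ bonds) has steric number 4: sp3.
C2 carries 3 σ bonds, plus one π bond, giving a steric number of 3, so it is sp2.
C3 has 3 σ bonds, plus one π bond: steric number 3 → sp2.
C4 has 4 σ bonds: steric number 4 → sp3.
C5: 4 σ bonds; 4 regions of electron density → sp3.
C6 carries 4 σ bonds, giving a steric number of 4, so it is sp3.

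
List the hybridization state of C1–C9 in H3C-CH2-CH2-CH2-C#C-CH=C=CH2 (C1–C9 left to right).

C1 sp3, C2 sp3, C3 sp3, C4 sp3, C5 sp, C6 sp, C7 sp2, C8 sp, C9 sp2

C1: 4 σ bonds; 4 regions of electron density → sp3.
C2 is sp3: 4 σ bonds, 4 electron-density regions.
C3: 4 σ bonds; 4 regions of electron density → sp3.
C4: 4 σ bonds — 4 electron domains, sp3.
C5 carries 2 σ bonds, plus two π bonds, giving a steric number of 2, so it is sp.
C6: 2 σ bonds, plus two π bonds; 2 regions of electron density → sp.
C7 is sp2: 3 σ bonds, plus one π bond, 3 electron-density regions.
C8 is sp: 2 σ bonds, plus two π bonds, 2 electron-density regions.
C9 — 3 σ bonds, plus one π bond. Steric number 3, so sp2.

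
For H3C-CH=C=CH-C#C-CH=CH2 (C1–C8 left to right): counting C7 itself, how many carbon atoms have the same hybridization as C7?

C7 is sp2 (one π bond).
C1: sp3
C2: sp2 ✓
C3: sp
C4: sp2 ✓
C5: sp
C6: sp
C7: sp2 ✓
C8: sp2 ✓
4 carbons are sp2.

4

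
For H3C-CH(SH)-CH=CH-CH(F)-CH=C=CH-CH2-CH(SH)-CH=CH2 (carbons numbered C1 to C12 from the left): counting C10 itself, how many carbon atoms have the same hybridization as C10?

C10 is sp3 (only σ bonds).
C1: sp3 ✓
C2: sp3 ✓
C3: sp2
C4: sp2
C5: sp3 ✓
C6: sp2
C7: sp
C8: sp2
C9: sp3 ✓
C10: sp3 ✓
C11: sp2
C12: sp2
5 carbons are sp3.

5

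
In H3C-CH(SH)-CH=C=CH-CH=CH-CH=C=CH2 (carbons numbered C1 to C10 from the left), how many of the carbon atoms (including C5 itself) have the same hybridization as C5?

C5 is sp2 (one π bond).
C1: sp3
C2: sp3
C3: sp2 ✓
C4: sp
C5: sp2 ✓
C6: sp2 ✓
C7: sp2 ✓
C8: sp2 ✓
C9: sp
C10: sp2 ✓
6 carbons are sp2.

6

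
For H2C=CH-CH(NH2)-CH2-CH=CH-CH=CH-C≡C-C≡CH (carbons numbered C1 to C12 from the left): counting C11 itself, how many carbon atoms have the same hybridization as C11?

4

C11 is sp (two π bonds).
C1: sp2
C2: sp2
C3: sp3
C4: sp3
C5: sp2
C6: sp2
C7: sp2
C8: sp2
C9: sp ✓
C10: sp ✓
C11: sp ✓
C12: sp ✓
4 carbons are sp.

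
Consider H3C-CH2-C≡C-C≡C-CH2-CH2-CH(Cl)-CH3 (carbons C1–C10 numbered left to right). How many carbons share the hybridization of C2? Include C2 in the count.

6

C2 is sp3 (only σ bonds).
C1: sp3 ✓
C2: sp3 ✓
C3: sp
C4: sp
C5: sp
C6: sp
C7: sp3 ✓
C8: sp3 ✓
C9: sp3 ✓
C10: sp3 ✓
6 carbons are sp3.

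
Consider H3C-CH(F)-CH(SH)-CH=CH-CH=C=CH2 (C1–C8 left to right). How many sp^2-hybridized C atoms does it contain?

C1: sp3
C2: sp3
C3: sp3
C4: sp2 ✓
C5: sp2 ✓
C6: sp2 ✓
C7: sp
C8: sp2 ✓
C4, C5, C6, C8 → 4 sp2 carbons.

4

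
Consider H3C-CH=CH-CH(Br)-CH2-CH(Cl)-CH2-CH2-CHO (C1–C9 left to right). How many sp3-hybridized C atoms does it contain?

C1: sp3 ✓
C2: sp2
C3: sp2
C4: sp3 ✓
C5: sp3 ✓
C6: sp3 ✓
C7: sp3 ✓
C8: sp3 ✓
C9: sp2
C1, C4, C5, C6, C7, C8 → 6 sp3 carbons.

6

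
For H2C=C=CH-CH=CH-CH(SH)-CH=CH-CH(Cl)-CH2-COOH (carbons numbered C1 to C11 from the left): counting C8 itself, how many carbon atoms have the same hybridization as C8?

7

C8 is sp2 (one π bond).
C1: sp2 ✓
C2: sp
C3: sp2 ✓
C4: sp2 ✓
C5: sp2 ✓
C6: sp3
C7: sp2 ✓
C8: sp2 ✓
C9: sp3
C10: sp3
C11: sp2 ✓
7 carbons are sp2.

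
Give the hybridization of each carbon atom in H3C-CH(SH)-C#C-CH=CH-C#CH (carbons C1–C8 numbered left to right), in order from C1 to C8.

C1 — 4 σ bonds. Steric number 4, so sp3.
C2 (4 σ bonds) has steric number 4: sp3.
C3: 2 σ bonds, plus two π bonds; 2 regions of electron density → sp.
C4 carries 2 σ bonds, plus two π bonds, giving a steric number of 2, so it is sp.
C5 is sp2: 3 σ bonds, plus one π bond, 3 electron-density regions.
C6 has 3 σ bonds, plus one π bond: steric number 3 → sp2.
C7 is sp: 2 σ bonds, plus two π bonds, 2 electron-density regions.
C8 has 2 σ bonds, plus two π bonds: steric number 2 → sp.

C1 sp3, C2 sp3, C3 sp, C4 sp, C5 sp2, C6 sp2, C7 sp, C8 sp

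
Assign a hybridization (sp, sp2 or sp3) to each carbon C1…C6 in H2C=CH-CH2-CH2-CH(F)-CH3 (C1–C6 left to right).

C1 sp2, C2 sp2, C3 sp3, C4 sp3, C5 sp3, C6 sp3

C1 is sp2: 3 σ bonds, plus one π bond, 3 electron-density regions.
C2 — 3 σ bonds, plus one π bond. Steric number 3, so sp2.
C3 (4 σ bonds) has steric number 4: sp3.
C4 (4 σ bonds) has steric number 4: sp3.
C5 has 4 σ bonds: steric number 4 → sp3.
C6 (4 σ bonds) has steric number 4: sp3.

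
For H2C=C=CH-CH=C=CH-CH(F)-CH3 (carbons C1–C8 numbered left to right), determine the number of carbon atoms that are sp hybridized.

C1: sp2
C2: sp ✓
C3: sp2
C4: sp2
C5: sp ✓
C6: sp2
C7: sp3
C8: sp3
C2, C5 → 2 sp carbons.

2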